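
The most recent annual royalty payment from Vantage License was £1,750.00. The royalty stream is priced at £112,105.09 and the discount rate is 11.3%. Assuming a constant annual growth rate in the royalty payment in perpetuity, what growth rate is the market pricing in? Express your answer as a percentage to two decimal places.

P = D₀(1+g)/(r−g) ⇒ P(r−g) = D₀(1+g) ⇒ g(P+D₀) = P·r − D₀
g = (P·r − D₀)/(P + D₀) = (£112,105.09×0.113 − £1,750.00) / (£112,105.09 + £1,750.00) = 0.095893

9.59%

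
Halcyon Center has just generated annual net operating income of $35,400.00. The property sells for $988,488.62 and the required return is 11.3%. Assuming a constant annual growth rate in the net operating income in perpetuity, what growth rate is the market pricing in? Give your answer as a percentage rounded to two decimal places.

P = D₀(1+g)/(r−g) ⇒ P(r−g) = D₀(1+g) ⇒ g(P+D₀) = P·r − D₀
g = (P·r − D₀)/(P + D₀) = ($988,488.62×0.113 − $35,400.00) / ($988,488.62 + $35,400.00) = 0.074519

7.45%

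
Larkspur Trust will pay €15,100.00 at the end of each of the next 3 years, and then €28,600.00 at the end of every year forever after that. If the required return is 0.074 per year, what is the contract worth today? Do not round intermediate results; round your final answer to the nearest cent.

PV of 3-year annuity: €15,100.00 × [1 − (1+0.074)^−3] / 0.074 = 39339.34500
Perpetuity value at year 3: €28,600.00 / 0.074 = 386486.48649
PV of perpetuity: 386486.48649 / (1+0.074)^3 = 311976.20390
Total PV = 39339.34500 + 311976.20390 = 351315.54890

€351315.55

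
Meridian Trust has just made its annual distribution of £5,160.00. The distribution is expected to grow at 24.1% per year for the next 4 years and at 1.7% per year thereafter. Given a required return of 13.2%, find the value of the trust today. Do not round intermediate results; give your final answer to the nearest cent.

D_1 = 6403.56000
D_2 = 7946.81796
D_3 = 9862.00109
D_4 = 12238.74335
Terminal value at year 4: TV = D_4×(1+g_2)/(r−g_2) = 12446.80199/0.115 = 108233.06076
P_0 = D_1/(1+r)^1 + D_2/(1+r)^2 + D_3/(1+r)^3 + D_4/(1+r)^4 + TV/(1+r)^4
    = 5656.85512 + 6201.55230 + 6798.69824 + 7453.34321 + 65913.47868 = 92023.92757

£92023.93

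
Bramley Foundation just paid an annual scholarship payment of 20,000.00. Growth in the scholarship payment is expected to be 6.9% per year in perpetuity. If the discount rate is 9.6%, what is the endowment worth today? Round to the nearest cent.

D₁ = D₀ × (1 + g) = 20,000.00 × 1.069 = 21,380.0000
Growing perpetuity: P = D₁ / (r − g) = 21,380.0000 / (0.096 − 0.069) = 791,851.85

791851.85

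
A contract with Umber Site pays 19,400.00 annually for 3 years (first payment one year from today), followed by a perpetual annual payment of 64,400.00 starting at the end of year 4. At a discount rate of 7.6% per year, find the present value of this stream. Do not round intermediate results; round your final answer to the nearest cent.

PV of 3-year annuity: 19,400.00 × [1 − (1+0.076)^−3] / 0.076 = 50358.73932
Perpetuity value at year 3: 64,400.00 / 0.076 = 847368.42105
PV of perpetuity: 847368.42105 / (1+0.076)^3 = 680198.17299
Total PV = 50358.73932 + 680198.17299 = 730556.91232

730556.91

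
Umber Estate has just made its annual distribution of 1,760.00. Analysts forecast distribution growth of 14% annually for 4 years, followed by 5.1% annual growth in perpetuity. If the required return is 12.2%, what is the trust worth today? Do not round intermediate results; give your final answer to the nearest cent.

35092.39

D_1 = 2006.40000
D_2 = 2287.29600
D_3 = 2607.51744
D_4 = 2972.56988
Terminal value at year 4: TV = D_4×(1+g_2)/(r−g_2) = 3124.17095/0.071 = 44002.40768
P_0 = D_1/(1+r)^1 + D_2/(1+r)^2 + D_3/(1+r)^3 + D_4/(1+r)^4 + TV/(1+r)^4
    = 1788.23529 + 1816.92356 + 1846.07207 + 1875.68820 + 27765.46894 = 35092.38806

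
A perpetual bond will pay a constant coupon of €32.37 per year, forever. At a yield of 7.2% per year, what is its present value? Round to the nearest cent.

Level perpetuity: PV = C / r = €32.37 / 0.072 = €449.58

€449.58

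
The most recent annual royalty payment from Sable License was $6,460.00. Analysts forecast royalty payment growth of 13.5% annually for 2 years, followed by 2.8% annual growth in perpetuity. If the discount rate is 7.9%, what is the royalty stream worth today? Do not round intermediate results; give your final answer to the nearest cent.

$158023.42

D_1 = 7332.10000
D_2 = 8321.93350
Terminal value at year 2: TV = D_2×(1+g_2)/(r−g_2) = 8554.94764/0.051 = 167744.07133
P_0 = D_1/(1+r)^1 + D_2/(1+r)^2 + TV/(1+r)^2
    = 6795.27340 + 7147.94746 + 144080.19588 = 158023.41674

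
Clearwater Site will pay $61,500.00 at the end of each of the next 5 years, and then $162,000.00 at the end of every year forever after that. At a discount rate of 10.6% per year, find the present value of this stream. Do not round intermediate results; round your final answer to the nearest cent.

$1153096.25

PV of 5-year annuity: $61,500.00 × [1 − (1+0.106)^−5] / 0.106 = 229603.44912
Perpetuity value at year 5: $162,000.00 / 0.106 = 1528301.88679
PV of perpetuity: 1528301.88679 / (1+0.106)^5 = 923492.80131
Total PV = 229603.44912 + 923492.80131 = 1153096.25043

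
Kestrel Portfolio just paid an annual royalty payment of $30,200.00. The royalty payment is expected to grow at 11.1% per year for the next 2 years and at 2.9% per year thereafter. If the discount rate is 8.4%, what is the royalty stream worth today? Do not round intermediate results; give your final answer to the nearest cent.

D_1 = 33552.20000
D_2 = 37276.49420
Terminal value at year 2: TV = D_2×(1+g_2)/(r−g_2) = 38357.51253/0.055 = 697409.31876
P_0 = D_1/(1+r)^1 + D_2/(1+r)^2 + TV/(1+r)^2
    = 30952.21402 + 31723.16400 + 593511.55924 = 656186.93727

$656186.94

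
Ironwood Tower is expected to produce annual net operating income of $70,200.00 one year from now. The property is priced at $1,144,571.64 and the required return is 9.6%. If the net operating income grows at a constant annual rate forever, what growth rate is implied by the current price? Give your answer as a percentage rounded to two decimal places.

P = D₁/(r−g) ⇒ g = r − D₁/P = 0.096 − $70,200.00/$1,144,571.64 = 0.034667

3.47%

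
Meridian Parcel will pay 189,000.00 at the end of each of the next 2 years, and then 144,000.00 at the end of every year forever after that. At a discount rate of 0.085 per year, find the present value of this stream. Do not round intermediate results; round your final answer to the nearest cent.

1773817.79

PV of 2-year annuity: 189,000.00 × [1 − (1+0.085)^−2] / 0.085 = 334740.59759
Perpetuity value at year 2: 144,000.00 / 0.085 = 1694117.64706
PV of perpetuity: 1694117.64706 / (1+0.085)^2 = 1439077.19175
Total PV = 334740.59759 + 1439077.19175 = 1773817.78934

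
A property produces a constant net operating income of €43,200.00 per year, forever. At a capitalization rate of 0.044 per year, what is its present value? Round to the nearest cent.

€981818.18

Level perpetuity: PV = C / r = €43,200.00 / 0.044 = €981,818.18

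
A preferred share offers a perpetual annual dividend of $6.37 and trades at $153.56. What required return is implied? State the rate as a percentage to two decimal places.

4.15%

P = C/r ⇒ r = C/P = $6.37/$153.56 = 0.041482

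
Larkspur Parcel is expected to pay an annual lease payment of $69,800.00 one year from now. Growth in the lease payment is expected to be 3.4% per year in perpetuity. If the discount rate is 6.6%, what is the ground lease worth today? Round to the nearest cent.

Growing perpetuity: P = D₁ / (r − g) = $69,800.0000 / (0.066 − 0.034) = $2,181,250.00

$2181250.00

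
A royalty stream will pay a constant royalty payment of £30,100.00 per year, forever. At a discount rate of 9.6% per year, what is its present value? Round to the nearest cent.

Level perpetuity: PV = C / r = £30,100.00 / 0.096 = £313,541.67

£313541.67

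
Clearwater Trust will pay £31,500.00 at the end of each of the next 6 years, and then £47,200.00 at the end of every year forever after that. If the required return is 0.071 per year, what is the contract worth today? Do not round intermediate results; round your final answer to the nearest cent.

PV of 6-year annuity: £31,500.00 × [1 − (1+0.071)^−6] / 0.071 = 149683.60013
Perpetuity value at year 6: £47,200.00 / 0.071 = 664788.73239
PV of perpetuity: 664788.73239 / (1+0.071)^6 = 440500.92521
Total PV = 149683.60013 + 440500.92521 = 590184.52534

£590184.53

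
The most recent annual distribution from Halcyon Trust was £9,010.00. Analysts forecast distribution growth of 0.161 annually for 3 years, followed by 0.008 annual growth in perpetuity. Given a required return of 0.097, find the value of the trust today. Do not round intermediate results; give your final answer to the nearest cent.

D_1 = 10460.61000
D_2 = 12144.76821
D_3 = 14100.07589
Terminal value at year 3: TV = D_3×(1+g_2)/(r−g_2) = 14212.87650/0.089 = 159695.24156
P_0 = D_1/(1+r)^1 + D_2/(1+r)^2 + D_3/(1+r)^3 + TV/(1+r)^3
    = 9535.65178 + 10091.97057 + 10680.74552 + 120968.44359 = 151276.81145

£151276.81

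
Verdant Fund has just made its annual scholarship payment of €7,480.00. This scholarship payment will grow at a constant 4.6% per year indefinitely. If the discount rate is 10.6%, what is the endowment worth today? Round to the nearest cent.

D₁ = D₀ × (1 + g) = €7,480.00 × 1.046 = €7,824.0800
Growing perpetuity: P = D₁ / (r − g) = €7,824.0800 / (0.106 − 0.046) = €130,401.33

€130401.33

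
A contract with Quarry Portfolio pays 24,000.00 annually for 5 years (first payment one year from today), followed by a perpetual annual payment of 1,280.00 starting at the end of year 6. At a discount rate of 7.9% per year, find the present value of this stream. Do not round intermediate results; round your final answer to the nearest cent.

107156.50

PV of 5-year annuity: 24,000.00 × [1 − (1+0.079)^−5] / 0.079 = 96078.13171
Perpetuity value at year 5: 1,280.00 / 0.079 = 16202.53165
PV of perpetuity: 16202.53165 / (1+0.079)^5 = 11078.36462
Total PV = 96078.13171 + 11078.36462 = 107156.49633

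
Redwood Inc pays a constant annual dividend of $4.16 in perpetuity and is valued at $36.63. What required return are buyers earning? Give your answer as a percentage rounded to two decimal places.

11.36%

P = C/r ⇒ r = C/P = $4.16/$36.63 = 0.113568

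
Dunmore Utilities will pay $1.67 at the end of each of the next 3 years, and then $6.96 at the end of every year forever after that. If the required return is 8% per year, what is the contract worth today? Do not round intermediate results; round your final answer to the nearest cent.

$73.37

PV of 3-year annuity: $1.67 × [1 − (1+0.08)^−3] / 0.08 = 4.30375
Perpetuity value at year 3: $6.96 / 0.08 = 87.00000
PV of perpetuity: 87.00000 / (1+0.08)^3 = 69.06340
Total PV = 4.30375 + 69.06340 = 73.36716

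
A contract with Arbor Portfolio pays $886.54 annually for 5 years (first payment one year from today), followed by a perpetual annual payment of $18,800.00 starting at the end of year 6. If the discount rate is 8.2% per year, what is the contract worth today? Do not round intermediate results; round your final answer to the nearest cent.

PV of 5-year annuity: $886.54 × [1 − (1+0.082)^−5] / 0.082 = 3521.11676
Perpetuity value at year 5: $18,800.00 / 0.082 = 229268.29268
PV of perpetuity: 229268.29268 / (1+0.082)^5 = 154599.36046
Total PV = 3521.11676 + 154599.36046 = 158120.47723

$158120.48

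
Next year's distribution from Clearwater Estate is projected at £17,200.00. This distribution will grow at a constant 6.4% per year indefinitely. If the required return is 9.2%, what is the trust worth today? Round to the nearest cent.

£614285.71

Growing perpetuity: P = D₁ / (r − g) = £17,200.0000 / (0.092 − 0.064) = £614,285.71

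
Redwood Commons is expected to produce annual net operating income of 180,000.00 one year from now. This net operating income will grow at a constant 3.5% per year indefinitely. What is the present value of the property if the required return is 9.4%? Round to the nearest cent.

3050847.46

Growing perpetuity: P = D₁ / (r − g) = 180,000.0000 / (0.094 − 0.035) = 3,050,847.46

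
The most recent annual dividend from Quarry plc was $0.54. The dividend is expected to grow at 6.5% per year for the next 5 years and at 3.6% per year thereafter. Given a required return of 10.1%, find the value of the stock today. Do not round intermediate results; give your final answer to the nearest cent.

$9.74

D_1 = 0.57510
D_2 = 0.61248
D_3 = 0.65229
D_4 = 0.69469
D_5 = 0.73985
Terminal value at year 5: TV = D_5×(1+g_2)/(r−g_2) = 0.76648/0.065 = 11.79202
P_0 = D_1/(1+r)^1 + D_2/(1+r)^2 + D_3/(1+r)^3 + D_4/(1+r)^4 + D_5/(1+r)^5 + TV/(1+r)^5
    = 0.52234 + 0.50526 + 0.48874 + 0.47276 + 0.45730 + 7.28873 = 9.73514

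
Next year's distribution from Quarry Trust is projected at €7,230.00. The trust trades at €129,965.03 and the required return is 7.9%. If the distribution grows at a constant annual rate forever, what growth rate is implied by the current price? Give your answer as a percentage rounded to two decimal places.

2.34%

P = D₁/(r−g) ⇒ g = r − D₁/P = 0.079 − €7,230.00/€129,965.03 = 0.023370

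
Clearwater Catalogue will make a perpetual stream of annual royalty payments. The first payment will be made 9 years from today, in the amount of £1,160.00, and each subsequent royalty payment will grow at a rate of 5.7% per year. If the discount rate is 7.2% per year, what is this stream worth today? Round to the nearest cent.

£44341.30

Value at end of year 8: C₁ / (r − g) = £1,160.00 / (0.072 − 0.057) = £77,333.3333
Discount to today: PV = £77,333.3333 / (1 + 0.072)^8 = £77,333.3333 / 1.744047 = £44,341.30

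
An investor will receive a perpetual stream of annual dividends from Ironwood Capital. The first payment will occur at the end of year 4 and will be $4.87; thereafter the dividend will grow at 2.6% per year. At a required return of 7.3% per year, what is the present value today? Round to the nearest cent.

$83.87

Value at end of year 3: C₁ / (r − g) = $4.87 / (0.073 − 0.026) = $103.6170
Discount to today: PV = $103.6170 / (1 + 0.073)^3 = $103.6170 / 1.235376 = $83.87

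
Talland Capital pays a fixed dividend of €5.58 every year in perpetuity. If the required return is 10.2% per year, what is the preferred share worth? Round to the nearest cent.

€54.71

Level perpetuity: PV = C / r = €5.58 / 0.102 = €54.71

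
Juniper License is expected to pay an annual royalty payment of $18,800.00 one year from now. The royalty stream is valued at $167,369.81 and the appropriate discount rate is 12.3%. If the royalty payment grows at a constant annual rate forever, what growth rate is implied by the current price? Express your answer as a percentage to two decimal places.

P = D₁/(r−g) ⇒ g = r − D₁/P = 0.123 − $18,800.00/$167,369.81 = 0.010674

1.07%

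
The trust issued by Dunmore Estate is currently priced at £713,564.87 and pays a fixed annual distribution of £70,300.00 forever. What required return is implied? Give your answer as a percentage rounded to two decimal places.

9.85%

P = C/r ⇒ r = C/P = £70,300.00/£713,564.87 = 0.098519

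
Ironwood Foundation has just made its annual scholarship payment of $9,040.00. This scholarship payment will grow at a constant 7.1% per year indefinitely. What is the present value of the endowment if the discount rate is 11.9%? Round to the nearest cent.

D₁ = D₀ × (1 + g) = $9,040.00 × 1.071 = $9,681.8400
Growing perpetuity: P = D₁ / (r − g) = $9,681.8400 / (0.119 − 0.071) = $201,705.00

$201705.00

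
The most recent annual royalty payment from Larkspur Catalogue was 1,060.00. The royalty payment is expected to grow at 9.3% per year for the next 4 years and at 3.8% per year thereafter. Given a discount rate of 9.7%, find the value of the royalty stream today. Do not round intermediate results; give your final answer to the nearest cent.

22579.79

D_1 = 1158.58000
D_2 = 1266.32794
D_3 = 1384.09644
D_4 = 1512.81741
Terminal value at year 4: TV = D_4×(1+g_2)/(r−g_2) = 1570.30447/0.059 = 26615.32998
P_0 = D_1/(1+r)^1 + D_2/(1+r)^2 + D_3/(1+r)^3 + D_4/(1+r)^4 + TV/(1+r)^4
    = 1056.13491 + 1052.28392 + 1048.44697 + 1044.62401 + 18378.30034 = 22579.79015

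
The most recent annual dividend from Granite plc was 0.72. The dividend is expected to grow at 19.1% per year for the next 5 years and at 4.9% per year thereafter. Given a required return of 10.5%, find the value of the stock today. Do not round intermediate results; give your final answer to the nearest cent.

24.15

D_1 = 0.85752
D_2 = 1.02131
D_3 = 1.21638
D_4 = 1.44870
D_5 = 1.72541
Terminal value at year 5: TV = D_5×(1+g_2)/(r−g_2) = 1.80995/0.056 = 32.32055
P_0 = D_1/(1+r)^1 + D_2/(1+r)^2 + D_3/(1+r)^3 + D_4/(1+r)^4 + D_5/(1+r)^5 + TV/(1+r)^5
    = 0.77604 + 0.83643 + 0.90153 + 0.97170 + 1.04732 + 19.61857 = 24.15159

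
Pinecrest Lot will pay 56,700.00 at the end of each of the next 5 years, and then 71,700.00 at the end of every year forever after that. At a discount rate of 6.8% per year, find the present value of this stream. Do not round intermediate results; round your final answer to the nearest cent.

992578.04

PV of 5-year annuity: 56,700.00 × [1 − (1+0.068)^−5] / 0.068 = 233731.46637
Perpetuity value at year 5: 71,700.00 / 0.068 = 1054411.76471
PV of perpetuity: 1054411.76471 / (1+0.068)^5 = 758846.57707
Total PV = 233731.46637 + 758846.57707 = 992578.04344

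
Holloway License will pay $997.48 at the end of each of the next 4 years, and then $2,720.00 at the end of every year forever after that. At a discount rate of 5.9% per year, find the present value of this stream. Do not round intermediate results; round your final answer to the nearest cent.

PV of 4-year annuity: $997.48 × [1 − (1+0.059)^−4] / 0.059 = 3464.30284
Perpetuity value at year 4: $2,720.00 / 0.059 = 46101.69492
PV of perpetuity: 46101.69492 / (1+0.059)^4 = 36654.98549
Total PV = 3464.30284 + 36654.98549 = 40119.28833

$40119.29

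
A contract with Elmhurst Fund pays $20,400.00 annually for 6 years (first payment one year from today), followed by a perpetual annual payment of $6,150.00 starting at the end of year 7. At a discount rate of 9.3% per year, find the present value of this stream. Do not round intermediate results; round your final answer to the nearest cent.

$129485.62

PV of 6-year annuity: $20,400.00 × [1 − (1+0.093)^−6] / 0.093 = 90699.96371
Perpetuity value at year 6: $6,150.00 / 0.093 = 66129.03226
PV of perpetuity: 66129.03226 / (1+0.093)^6 = 38785.66085
Total PV = 90699.96371 + 38785.66085 = 129485.62456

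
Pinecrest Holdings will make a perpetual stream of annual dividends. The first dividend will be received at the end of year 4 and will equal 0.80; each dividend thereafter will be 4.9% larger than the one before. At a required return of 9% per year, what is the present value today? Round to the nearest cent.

15.07

Value at end of year 3: C₁ / (r − g) = 0.80 / (0.09 − 0.049) = 19.5122
Discount to today: PV = 19.5122 / (1 + 0.09)^3 = 19.5122 / 1.295029 = 15.07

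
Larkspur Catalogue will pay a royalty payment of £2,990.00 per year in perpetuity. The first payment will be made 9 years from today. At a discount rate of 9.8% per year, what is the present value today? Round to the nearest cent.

Value at end of year 8: C / r = £2,990.00 / 0.098 = £30,510.2041
Discount to today: PV = £30,510.2041 / (1 + 0.098)^8 = £30,510.2041 / 2.112607 = £14,441.97

£14441.97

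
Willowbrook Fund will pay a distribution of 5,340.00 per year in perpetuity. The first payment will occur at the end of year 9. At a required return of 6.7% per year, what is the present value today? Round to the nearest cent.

Value at end of year 8: C / r = 5,340.00 / 0.067 = 79,701.4925
Discount to today: PV = 79,701.4925 / (1 + 0.067)^8 = 79,701.4925 / 1.680023 = 47,440.70

47440.70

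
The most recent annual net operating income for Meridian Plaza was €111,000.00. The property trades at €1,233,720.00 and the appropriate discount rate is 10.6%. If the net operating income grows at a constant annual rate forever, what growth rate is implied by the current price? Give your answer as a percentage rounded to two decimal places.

1.47%

P = D₀(1+g)/(r−g) ⇒ P(r−g) = D₀(1+g) ⇒ g(P+D₀) = P·r − D₀
g = (P·r − D₀)/(P + D₀) = (€1,233,720.00×0.106 − €111,000.00) / (€1,233,720.00 + €111,000.00) = 0.014705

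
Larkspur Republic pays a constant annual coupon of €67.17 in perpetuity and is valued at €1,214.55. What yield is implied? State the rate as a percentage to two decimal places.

5.53%

P = C/r ⇒ r = C/P = €67.17/€1,214.55 = 0.055304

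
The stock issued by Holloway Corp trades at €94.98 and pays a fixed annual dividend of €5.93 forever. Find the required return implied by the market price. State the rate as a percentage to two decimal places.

6.24%

P = C/r ⇒ r = C/P = €5.93/€94.98 = 0.062434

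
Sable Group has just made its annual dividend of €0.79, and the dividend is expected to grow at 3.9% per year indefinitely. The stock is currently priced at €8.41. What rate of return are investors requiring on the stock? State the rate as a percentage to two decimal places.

13.66%

D₁ = €0.79 × 1.039 = €0.8208
P = D₁/(r − g) ⇒ r = D₁/P + g = €0.8208/€8.41 + 0.039 = 0.097599 + 0.039 = 0.136599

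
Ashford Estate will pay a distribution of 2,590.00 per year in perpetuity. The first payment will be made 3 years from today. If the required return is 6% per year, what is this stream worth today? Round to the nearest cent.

Value at end of year 2: C / r = 2,590.00 / 0.06 = 43,166.6667
Discount to today: PV = 43,166.6667 / (1 + 0.06)^2 = 43,166.6667 / 1.123600 = 38,418.18

38418.18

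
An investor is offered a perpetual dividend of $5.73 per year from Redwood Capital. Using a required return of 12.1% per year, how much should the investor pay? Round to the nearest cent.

$47.36

Level perpetuity: PV = C / r = $5.73 / 0.121 = $47.36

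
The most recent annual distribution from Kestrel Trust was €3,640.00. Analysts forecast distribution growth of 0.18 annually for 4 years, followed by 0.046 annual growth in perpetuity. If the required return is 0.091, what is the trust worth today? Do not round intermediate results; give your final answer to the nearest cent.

€133565.93

D_1 = 4295.20000
D_2 = 5068.33600
D_3 = 5980.63648
D_4 = 7057.15105
Terminal value at year 4: TV = D_4×(1+g_2)/(r−g_2) = 7381.77999/0.045 = 164039.55543
P_0 = D_1/(1+r)^1 + D_2/(1+r)^2 + D_3/(1+r)^3 + D_4/(1+r)^4 + TV/(1+r)^4
    = 3936.93859 + 4258.10040 + 4605.46148 + 4981.15907 + 115784.27518 = 133565.93471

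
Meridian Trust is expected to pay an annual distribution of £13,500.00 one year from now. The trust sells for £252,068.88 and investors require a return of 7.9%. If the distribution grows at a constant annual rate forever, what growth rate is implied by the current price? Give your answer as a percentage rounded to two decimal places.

2.54%

P = D₁/(r−g) ⇒ g = r − D₁/P = 0.079 − £13,500.00/£252,068.88 = 0.025443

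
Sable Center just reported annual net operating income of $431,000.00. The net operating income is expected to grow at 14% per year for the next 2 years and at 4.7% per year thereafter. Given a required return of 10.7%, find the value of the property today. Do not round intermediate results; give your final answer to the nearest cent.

$8876964.77

D_1 = 491340.00000
D_2 = 560127.60000
Terminal value at year 2: TV = D_2×(1+g_2)/(r−g_2) = 586453.59720/0.06 = 9774226.62000
P_0 = D_1/(1+r)^1 + D_2/(1+r)^2 + TV/(1+r)^2
    = 443848.23848 + 457079.48678 + 7976037.04438 = 8876964.76965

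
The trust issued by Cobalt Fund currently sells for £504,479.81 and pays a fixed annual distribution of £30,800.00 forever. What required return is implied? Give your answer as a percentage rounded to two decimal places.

6.11%

P = C/r ⇒ r = C/P = £30,800.00/£504,479.81 = 0.061053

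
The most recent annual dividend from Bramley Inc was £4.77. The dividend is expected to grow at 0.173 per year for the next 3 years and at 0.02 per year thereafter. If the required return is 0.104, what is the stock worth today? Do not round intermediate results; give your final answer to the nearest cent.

D_1 = 5.59521
D_2 = 6.56318
D_3 = 7.69861
Terminal value at year 3: TV = D_3×(1+g_2)/(r−g_2) = 7.85258/0.084 = 93.48314
P_0 = D_1/(1+r)^1 + D_2/(1+r)^2 + D_3/(1+r)^3 + TV/(1+r)^3
    = 5.06813 + 5.38488 + 5.72144 + 69.47460 = 85.64905

£85.65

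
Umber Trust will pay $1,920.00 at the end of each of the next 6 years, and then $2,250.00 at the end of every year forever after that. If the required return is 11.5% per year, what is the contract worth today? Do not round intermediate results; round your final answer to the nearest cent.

PV of 6-year annuity: $1,920.00 × [1 − (1+0.115)^−6] / 0.115 = 8006.96454
Perpetuity value at year 6: $2,250.00 / 0.115 = 19565.21739
PV of perpetuity: 19565.21739 / (1+0.115)^6 = 10182.05582
Total PV = 8006.96454 + 10182.05582 = 18189.02036

$18189.02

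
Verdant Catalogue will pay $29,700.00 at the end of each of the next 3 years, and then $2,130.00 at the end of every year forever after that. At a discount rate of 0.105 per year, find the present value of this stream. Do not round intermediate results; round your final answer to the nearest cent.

PV of 3-year annuity: $29,700.00 × [1 − (1+0.105)^−3] / 0.105 = 73214.16683
Perpetuity value at year 3: $2,130.00 / 0.105 = 20285.71429
PV of perpetuity: 20285.71429 / (1+0.105)^3 = 15035.00131
Total PV = 73214.16683 + 15035.00131 = 88249.16814

$88249.17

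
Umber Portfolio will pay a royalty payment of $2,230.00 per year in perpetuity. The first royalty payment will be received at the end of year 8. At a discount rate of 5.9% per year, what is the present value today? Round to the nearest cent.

Value at end of year 7: C / r = $2,230.00 / 0.059 = $37,796.6102
Discount to today: PV = $37,796.6102 / (1 + 0.059)^7 = $37,796.6102 / 1.493729 = $25,303.53

$25303.53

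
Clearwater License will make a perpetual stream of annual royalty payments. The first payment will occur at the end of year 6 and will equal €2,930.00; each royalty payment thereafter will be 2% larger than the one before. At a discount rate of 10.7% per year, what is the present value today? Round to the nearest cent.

Value at end of year 5: C₁ / (r − g) = €2,930.00 / (0.107 − 0.02) = €33,678.1609
Discount to today: PV = €33,678.1609 / (1 + 0.107)^5 = €33,678.1609 / 1.662410 = €20,258.64

€20258.64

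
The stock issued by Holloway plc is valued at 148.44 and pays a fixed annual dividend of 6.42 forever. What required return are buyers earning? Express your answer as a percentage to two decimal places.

P = C/r ⇒ r = C/P = 6.42/148.44 = 0.043250

4.32%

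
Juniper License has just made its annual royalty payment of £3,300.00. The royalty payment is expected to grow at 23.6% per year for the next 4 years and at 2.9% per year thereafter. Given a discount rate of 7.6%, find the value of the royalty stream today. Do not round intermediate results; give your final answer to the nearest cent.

D_1 = 4078.80000
D_2 = 5041.39680
D_3 = 6231.16644
D_4 = 7701.72173
Terminal value at year 4: TV = D_4×(1+g_2)/(r−g_2) = 7925.07166/0.047 = 168618.54587
P_0 = D_1/(1+r)^1 + D_2/(1+r)^2 + D_3/(1+r)^3 + D_4/(1+r)^4 + TV/(1+r)^4
    = 3790.70632 + 4354.38012 + 5001.87159 + 5745.64432 + 125792.93622 = 144685.53856

£144685.54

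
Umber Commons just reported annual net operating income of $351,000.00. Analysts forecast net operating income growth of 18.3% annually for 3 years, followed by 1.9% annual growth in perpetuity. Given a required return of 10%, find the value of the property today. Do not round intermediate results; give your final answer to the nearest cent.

D_1 = 415233.00000
D_2 = 491220.63900
D_3 = 581114.01594
Terminal value at year 3: TV = D_3×(1+g_2)/(r−g_2) = 592155.18224/0.081 = 7310557.80543
P_0 = D_1/(1+r)^1 + D_2/(1+r)^2 + D_3/(1+r)^3 + TV/(1+r)^3
    = 377484.54545 + 405967.47025 + 436599.56118 + 5492530.28207 = 6712581.85895

$6712581.86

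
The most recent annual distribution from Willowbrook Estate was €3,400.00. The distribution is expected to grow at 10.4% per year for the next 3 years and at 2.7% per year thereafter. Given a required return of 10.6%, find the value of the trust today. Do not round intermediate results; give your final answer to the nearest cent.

€54123.81

D_1 = 3753.60000
D_2 = 4143.97440
D_3 = 4574.94774
Terminal value at year 3: TV = D_3×(1+g_2)/(r−g_2) = 4698.47133/0.079 = 59474.32059
P_0 = D_1/(1+r)^1 + D_2/(1+r)^2 + D_3/(1+r)^3 + TV/(1+r)^3
    = 3393.85172 + 3387.71455 + 3381.58849 + 43960.65034 = 54123.80510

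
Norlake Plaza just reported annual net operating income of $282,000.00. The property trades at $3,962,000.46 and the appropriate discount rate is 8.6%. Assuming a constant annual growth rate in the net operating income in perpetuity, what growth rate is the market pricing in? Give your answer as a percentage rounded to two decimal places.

P = D₀(1+g)/(r−g) ⇒ P(r−g) = D₀(1+g) ⇒ g(P+D₀) = P·r − D₀
g = (P·r − D₀)/(P + D₀) = ($3,962,000.46×0.086 − $282,000.00) / ($3,962,000.46 + $282,000.00) = 0.013839

1.38%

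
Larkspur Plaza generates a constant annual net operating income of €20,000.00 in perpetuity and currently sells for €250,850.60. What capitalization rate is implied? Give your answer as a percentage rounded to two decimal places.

7.97%

P = C/r ⇒ r = C/P = €20,000.00/€250,850.60 = 0.079729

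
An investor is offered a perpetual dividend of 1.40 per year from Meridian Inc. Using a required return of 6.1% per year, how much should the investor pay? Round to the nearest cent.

Level perpetuity: PV = C / r = 1.40 / 0.061 = 22.95

22.95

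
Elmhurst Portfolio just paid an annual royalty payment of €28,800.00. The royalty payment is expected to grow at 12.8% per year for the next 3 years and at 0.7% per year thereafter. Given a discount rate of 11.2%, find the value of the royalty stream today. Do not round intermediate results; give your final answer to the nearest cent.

D_1 = 32486.40000
D_2 = 36644.65920
D_3 = 41335.17558
Terminal value at year 3: TV = D_3×(1+g_2)/(r−g_2) = 41624.52181/0.105 = 396424.01721
P_0 = D_1/(1+r)^1 + D_2/(1+r)^2 + D_3/(1+r)^3 + TV/(1+r)^3
    = 29214.38849 + 29634.73940 + 30061.13853 + 288300.63334 = 377210.89976

€377210.90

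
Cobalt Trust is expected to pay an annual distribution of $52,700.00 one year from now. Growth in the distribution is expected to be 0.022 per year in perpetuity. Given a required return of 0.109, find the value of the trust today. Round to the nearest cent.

$605747.13

Growing perpetuity: P = D₁ / (r − g) = $52,700.0000 / (0.109 − 0.022) = $605,747.13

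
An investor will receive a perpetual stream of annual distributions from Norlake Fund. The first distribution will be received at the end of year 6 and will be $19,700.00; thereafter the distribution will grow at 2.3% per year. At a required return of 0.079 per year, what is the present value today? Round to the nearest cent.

$240530.96

Value at end of year 5: C₁ / (r − g) = $19,700.00 / (0.079 − 0.023) = $351,785.7143
Discount to today: PV = $351,785.7143 / (1 + 0.079)^5 = $351,785.7143 / 1.462538 = $240,530.96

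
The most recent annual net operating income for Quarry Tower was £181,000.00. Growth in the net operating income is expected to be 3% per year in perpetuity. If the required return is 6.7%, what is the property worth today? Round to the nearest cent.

£5038648.65

D₁ = D₀ × (1 + g) = £181,000.00 × 1.03 = £186,430.0000
Growing perpetuity: P = D₁ / (r − g) = £186,430.0000 / (0.067 − 0.03) = £5,038,648.65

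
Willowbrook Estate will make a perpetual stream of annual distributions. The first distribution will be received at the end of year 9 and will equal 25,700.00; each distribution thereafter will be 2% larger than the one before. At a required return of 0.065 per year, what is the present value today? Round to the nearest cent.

345083.14

Value at end of year 8: C₁ / (r − g) = 25,700.00 / (0.065 − 0.02) = 571,111.1111
Discount to today: PV = 571,111.1111 / (1 + 0.065)^8 = 571,111.1111 / 1.654996 = 345,083.14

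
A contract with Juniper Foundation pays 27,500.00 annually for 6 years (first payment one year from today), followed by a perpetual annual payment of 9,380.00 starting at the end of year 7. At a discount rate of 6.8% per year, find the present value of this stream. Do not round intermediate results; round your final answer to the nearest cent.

PV of 6-year annuity: 27,500.00 × [1 − (1+0.068)^−6] / 0.068 = 131893.09205
Perpetuity value at year 6: 9,380.00 / 0.068 = 137941.17647
PV of perpetuity: 137941.17647 / (1+0.068)^6 = 92953.64180
Total PV = 131893.09205 + 92953.64180 = 224846.73385

224846.73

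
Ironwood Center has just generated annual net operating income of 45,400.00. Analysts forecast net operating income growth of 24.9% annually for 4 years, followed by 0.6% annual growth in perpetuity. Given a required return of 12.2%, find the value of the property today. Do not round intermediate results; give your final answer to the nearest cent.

D_1 = 56704.60000
D_2 = 70824.04540
D_3 = 88459.23270
D_4 = 110485.58165
Terminal value at year 4: TV = D_4×(1+g_2)/(r−g_2) = 111148.49514/0.116 = 958176.68222
P_0 = D_1/(1+r)^1 + D_2/(1+r)^2 + D_3/(1+r)^3 + D_4/(1+r)^4 + TV/(1+r)^4
    = 50538.85918 + 56259.38959 + 62627.43101 + 69716.27570 + 604608.39096 = 843750.34643

843750.35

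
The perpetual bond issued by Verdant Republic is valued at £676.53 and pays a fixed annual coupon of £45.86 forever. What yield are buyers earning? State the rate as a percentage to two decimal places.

P = C/r ⇒ r = C/P = £45.86/£676.53 = 0.067787

6.78%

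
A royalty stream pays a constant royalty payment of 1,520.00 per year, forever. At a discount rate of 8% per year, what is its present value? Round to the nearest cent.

19000.00

Level perpetuity: PV = C / r = 1,520.00 / 0.08 = 19,000.00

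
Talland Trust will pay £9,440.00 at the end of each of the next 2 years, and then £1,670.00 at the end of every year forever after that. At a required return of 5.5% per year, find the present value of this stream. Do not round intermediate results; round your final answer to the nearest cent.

£44709.54

PV of 2-year annuity: £9,440.00 × [1 − (1+0.055)^−2] / 0.055 = 17429.25810
Perpetuity value at year 2: £1,670.00 / 0.055 = 30363.63636
PV of perpetuity: 30363.63636 / (1+0.055)^2 = 27280.28244
Total PV = 17429.25810 + 27280.28244 = 44709.54054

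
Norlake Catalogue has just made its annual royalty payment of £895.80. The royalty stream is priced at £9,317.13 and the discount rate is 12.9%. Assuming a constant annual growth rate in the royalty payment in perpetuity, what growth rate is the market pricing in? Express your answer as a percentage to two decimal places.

P = D₀(1+g)/(r−g) ⇒ P(r−g) = D₀(1+g) ⇒ g(P+D₀) = P·r − D₀
g = (P·r − D₀)/(P + D₀) = (£9,317.13×0.129 − £895.80) / (£9,317.13 + £895.80) = 0.029973

3.00%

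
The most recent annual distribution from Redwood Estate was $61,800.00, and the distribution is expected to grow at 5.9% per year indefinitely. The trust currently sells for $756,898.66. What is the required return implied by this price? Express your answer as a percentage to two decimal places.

D₁ = $61,800.00 × 1.059 = $65,446.2000
P = D₁/(r − g) ⇒ r = D₁/P + g = $65,446.2000/$756,898.66 + 0.059 = 0.086466 + 0.059 = 0.145466

14.55%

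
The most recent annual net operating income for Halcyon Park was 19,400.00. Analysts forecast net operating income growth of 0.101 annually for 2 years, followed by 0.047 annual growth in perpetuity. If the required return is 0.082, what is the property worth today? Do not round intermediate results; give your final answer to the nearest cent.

640725.60

D_1 = 21359.40000
D_2 = 23516.69940
Terminal value at year 2: TV = D_2×(1+g_2)/(r−g_2) = 24621.98427/0.035 = 703485.26491
P_0 = D_1/(1+r)^1 + D_2/(1+r)^2 + TV/(1+r)^2
    = 19740.66543 + 20087.31298 + 600897.61969 = 640725.59810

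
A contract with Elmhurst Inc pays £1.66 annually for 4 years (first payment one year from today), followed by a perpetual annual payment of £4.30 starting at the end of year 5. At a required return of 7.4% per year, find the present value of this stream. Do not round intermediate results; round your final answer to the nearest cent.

PV of 4-year annuity: £1.66 × [1 − (1+0.074)^−4] / 0.074 = 5.57237
Perpetuity value at year 4: £4.30 / 0.074 = 58.10811
PV of perpetuity: 58.10811 / (1+0.074)^4 = 43.67366
Total PV = 5.57237 + 43.67366 = 49.24603

£49.25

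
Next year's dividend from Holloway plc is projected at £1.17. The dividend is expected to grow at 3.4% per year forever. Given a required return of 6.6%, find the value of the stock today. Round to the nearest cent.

Growing perpetuity: P = D₁ / (r − g) = £1.1700 / (0.066 − 0.034) = £36.56

£36.56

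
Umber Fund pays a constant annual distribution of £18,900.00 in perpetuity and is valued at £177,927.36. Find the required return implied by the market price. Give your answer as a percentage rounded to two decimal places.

P = C/r ⇒ r = C/P = £18,900.00/£177,927.36 = 0.106223

10.62%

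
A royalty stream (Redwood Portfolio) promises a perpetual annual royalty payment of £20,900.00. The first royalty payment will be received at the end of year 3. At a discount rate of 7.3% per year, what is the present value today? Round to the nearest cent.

Value at end of year 2: C / r = £20,900.00 / 0.073 = £286,301.3699
Discount to today: PV = £286,301.3699 / (1 + 0.073)^2 = £286,301.3699 / 1.151329 = £248,670.34

£248670.34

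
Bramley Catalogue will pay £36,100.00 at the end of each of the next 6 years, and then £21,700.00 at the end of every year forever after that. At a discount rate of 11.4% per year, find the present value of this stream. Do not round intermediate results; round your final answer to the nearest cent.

£250575.03

PV of 6-year annuity: £36,100.00 × [1 − (1+0.114)^−6] / 0.114 = 150978.60948
Perpetuity value at year 6: £21,700.00 / 0.114 = 190350.87719
PV of perpetuity: 190350.87719 / (1+0.114)^6 = 99596.42218
Total PV = 150978.60948 + 99596.42218 = 250575.03167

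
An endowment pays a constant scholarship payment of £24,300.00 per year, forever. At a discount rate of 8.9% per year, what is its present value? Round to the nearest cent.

£273033.71

Level perpetuity: PV = C / r = £24,300.00 / 0.089 = £273,033.71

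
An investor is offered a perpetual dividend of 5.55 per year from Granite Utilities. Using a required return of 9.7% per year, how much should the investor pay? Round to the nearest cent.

Level perpetuity: PV = C / r = 5.55 / 0.097 = 57.22

57.22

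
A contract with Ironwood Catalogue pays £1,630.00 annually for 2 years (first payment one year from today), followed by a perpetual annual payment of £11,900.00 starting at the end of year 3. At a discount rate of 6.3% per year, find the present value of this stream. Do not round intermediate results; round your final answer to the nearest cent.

PV of 2-year annuity: £1,630.00 × [1 − (1+0.063)^−2] / 0.063 = 2975.91350
Perpetuity value at year 2: £11,900.00 / 0.063 = 188888.88889
PV of perpetuity: 188888.88889 / (1+0.063)^2 = 167162.89464
Total PV = 2975.91350 + 167162.89464 = 170138.80813

£170138.81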